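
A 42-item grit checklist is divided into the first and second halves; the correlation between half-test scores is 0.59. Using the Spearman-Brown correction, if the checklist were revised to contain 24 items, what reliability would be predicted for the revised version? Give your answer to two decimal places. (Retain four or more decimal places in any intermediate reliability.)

0.62

Full-test reliability from the split-half r: r_full = 2(0.59)/(1 + 0.59) = 0.7421
Then adjust to 24 items: n = 24/42 = 0.5714
r_new = n·r_full / (1 + (n − 1)·r_full) = 0.4240 / 0.6819 ≈ 0.6218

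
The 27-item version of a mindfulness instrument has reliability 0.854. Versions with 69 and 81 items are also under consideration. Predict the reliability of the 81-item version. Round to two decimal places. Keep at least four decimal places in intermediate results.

0.95

Only the ratio of lengths matters: n = 81/27 = 3.0000
r_{81} = n·r / (1 + (n − 1)·r) = 2.5620 / 2.7080 ≈ 0.9461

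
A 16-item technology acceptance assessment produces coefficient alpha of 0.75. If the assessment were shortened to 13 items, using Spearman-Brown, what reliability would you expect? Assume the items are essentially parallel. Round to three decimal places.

Length ratio n = 13/16 = 0.8125
r_new = (0.8125 × 0.75) / (1 + (0.8125 − 1) × 0.75)
r_new = 0.6094 / 0.8594 ≈ 0.7091

0.709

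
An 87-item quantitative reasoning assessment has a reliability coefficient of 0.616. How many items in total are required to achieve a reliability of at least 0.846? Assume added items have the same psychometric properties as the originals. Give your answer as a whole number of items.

Spearman-Brown solved for the length factor n:
n = r*(1 − r) / [ r (1 − r*) ]
n = [0.846 × 0.384] / [0.616 × 0.154]
  = 0.324864 / 0.094864 = 3.4245
Items needed = n × 87 = 3.4245 × 87 ≈ 297.93 → round up to 298

298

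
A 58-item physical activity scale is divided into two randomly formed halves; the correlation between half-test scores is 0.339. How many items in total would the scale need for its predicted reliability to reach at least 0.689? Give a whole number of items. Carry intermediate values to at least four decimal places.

r_full = 2(0.339)/(1 + 0.339) = 0.5063
Solve Spearman-Brown for n: n = 0.689(1 − 0.5063) / [0.5063(1 − 0.689)] = 2.1603
Required items = 2.1603 × 58 = 125.30, so 126 items.

126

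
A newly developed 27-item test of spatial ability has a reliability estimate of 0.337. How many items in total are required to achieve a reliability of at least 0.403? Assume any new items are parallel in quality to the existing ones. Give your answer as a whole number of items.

36

Invert Spearman-Brown to solve for n:
n = r_target (1 − r_old) / [ r_old (1 − r_target) ]
n = [0.403 × 0.663] / [0.337 × 0.597]
n = 0.267189 / 0.201189 ≈ 1.3280
1.3280 × 27 = 35.86 → 36 items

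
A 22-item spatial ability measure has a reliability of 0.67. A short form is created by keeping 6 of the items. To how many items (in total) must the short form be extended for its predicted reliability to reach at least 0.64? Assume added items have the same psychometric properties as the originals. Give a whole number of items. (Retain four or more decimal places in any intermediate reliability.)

20

Short-form reliability: n = 6/22 = 0.2727; r_6 = n·r/(1+(n−1)r) ≈ 0.3564
Length factor from the short form to reach 0.64: n' = 0.64(1 − 0.3564) / [0.3564(1 − 0.64)] ≈ 3.2104
Total items = 3.2104 × 6 = 19.26, rounded up to 20.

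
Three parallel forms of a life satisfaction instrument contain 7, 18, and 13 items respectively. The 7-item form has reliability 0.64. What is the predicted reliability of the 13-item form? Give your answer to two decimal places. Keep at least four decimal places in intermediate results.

The 18-item form is not needed; work directly from the 7-item form with n = 13/7 = 1.8571.
r_{13} = n·r / (1 + (n − 1)·r) = 1.1885 / 1.5485 ≈ 0.7675

0.77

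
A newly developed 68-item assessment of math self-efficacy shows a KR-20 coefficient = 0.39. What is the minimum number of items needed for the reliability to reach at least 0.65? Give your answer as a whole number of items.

n = 0.65(1 − 0.39) / [0.39(1 − 0.65)]
n = 0.3965 / 0.1365 ≈ 2.9048
2.9048 × 68 = 197.53 → 198 items

198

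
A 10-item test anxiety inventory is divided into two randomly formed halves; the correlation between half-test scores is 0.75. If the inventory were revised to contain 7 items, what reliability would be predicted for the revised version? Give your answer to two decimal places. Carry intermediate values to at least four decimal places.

0.81

Full-test reliability from the split-half r: r_full = 2(0.75)/(1 + 0.75) = 0.8571
Then adjust to 7 items: n = 7/10 = 0.7000
r_new = n·r_full / (1 + (n − 1)·r_full) = 0.6000 / 0.7429 ≈ 0.8076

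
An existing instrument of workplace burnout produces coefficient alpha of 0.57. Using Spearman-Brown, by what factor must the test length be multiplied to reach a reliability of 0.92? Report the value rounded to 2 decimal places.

Spearman-Brown solved for the length factor n:
n = r_target (1 − r_old) / [ r_old (1 − r_target) ]
n = 0.92(1 − 0.57) / [0.57(1 − 0.92)]
  = 0.3956 / 0.0456 = 8.6754

8.68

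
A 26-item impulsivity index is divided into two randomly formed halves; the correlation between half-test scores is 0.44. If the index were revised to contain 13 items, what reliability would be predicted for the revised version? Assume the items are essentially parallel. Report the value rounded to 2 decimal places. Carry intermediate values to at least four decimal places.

Full-test reliability from the split-half r: r_full = 2(0.44)/(1 + 0.44) = 0.6111
Then adjust to 13 items: n = 13/26 = 0.5000
r_new = n·r_full / (1 + (n − 1)·r_full) = 0.3055 / 0.6945 ≈ 0.4399

0.44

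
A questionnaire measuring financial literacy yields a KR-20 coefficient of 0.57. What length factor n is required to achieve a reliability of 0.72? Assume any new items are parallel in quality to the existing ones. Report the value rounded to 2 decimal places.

1.94

Rearranging the Spearman-Brown formula for n,
n = r*(1 − r) / [ r (1 − r*) ]
n = 0.72(1 − 0.57) / [0.57(1 − 0.72)]
  = 0.3096 / 0.1596 = 1.9398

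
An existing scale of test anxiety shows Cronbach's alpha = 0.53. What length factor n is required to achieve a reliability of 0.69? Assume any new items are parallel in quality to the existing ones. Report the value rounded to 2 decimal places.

1.97

Rearranging the Spearman-Brown formula for n,
n = r_target (1 − r_old) / [ r_old (1 − r_target) ]
n = 0.69 × (1 − 0.53) / [ 0.53 × (1 − 0.69) ]
n = 0.3243 / 0.1643 ≈ 1.9738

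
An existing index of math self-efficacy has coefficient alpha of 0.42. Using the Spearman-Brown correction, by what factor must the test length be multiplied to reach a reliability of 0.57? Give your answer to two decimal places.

Spearman-Brown solved for the length factor n:
n = r_target (1 − r_old) / [ r_old (1 − r_target) ]
n = 0.57 × (1 − 0.42) / [ 0.42 × (1 − 0.57) ]
n = 0.3306 / 0.1806 ≈ 1.8306

1.83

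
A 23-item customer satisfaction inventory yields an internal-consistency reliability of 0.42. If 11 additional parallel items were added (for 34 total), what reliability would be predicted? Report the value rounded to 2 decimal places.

0.52

n = 34/23 = 1.4783
Spearman-Brown: r_new = n·r / (1 + (n − 1)·r)
r_new = 1.4783·0.42 / [1 + (1.4783 − 1)·0.42]
r_new = 0.6209 / 1.2009 ≈ 0.5170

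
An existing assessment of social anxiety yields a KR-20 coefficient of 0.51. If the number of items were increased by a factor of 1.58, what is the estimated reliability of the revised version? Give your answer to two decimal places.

Apply the Spearman-Brown prophecy formula, r' = nr / [1 + (n − 1)r]:
r_new = 1.58·0.51 / [1 + (1.58 − 1)·0.51]
     = 0.8058 / 1.2958 = 0.6219

0.62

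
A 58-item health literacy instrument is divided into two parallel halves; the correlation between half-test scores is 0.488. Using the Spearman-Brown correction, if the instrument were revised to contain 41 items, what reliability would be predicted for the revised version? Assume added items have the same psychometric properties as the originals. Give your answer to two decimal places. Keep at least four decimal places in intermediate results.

0.57

First correct the split-half correlation to full-test reliability: r_full = 2 × 0.488 / (1 + 0.488) ≈ 0.6559
Length factor from 58 to 41 items: n = 41/58 = 0.7069
r_new = n·r_full / (1 + (n − 1)·r_full) = 0.4637 / 0.8078 ≈ 0.5740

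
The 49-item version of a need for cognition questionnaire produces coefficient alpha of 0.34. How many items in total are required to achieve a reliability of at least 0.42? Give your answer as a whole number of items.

69

Rearranging the Spearman-Brown formula for n,
n = r_target (1 − r_old) / [ r_old (1 − r_target) ]
n = [0.42 × 0.66] / [0.34 × 0.58]
n = 0.2772 / 0.1972 ≈ 1.4057
1.4057 × 49 = 68.88 → 69 items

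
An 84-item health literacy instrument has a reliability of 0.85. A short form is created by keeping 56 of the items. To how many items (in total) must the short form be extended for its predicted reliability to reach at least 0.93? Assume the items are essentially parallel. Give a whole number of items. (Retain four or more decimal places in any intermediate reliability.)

197

First, r for the 56-item form: n = 56/84 = 0.6667, so r_56 = 0.6667·0.85/(1 + (0.6667 − 1)·0.85) = 0.7907
Length factor from the short form to reach 0.93: n' = 0.93(1 − 0.7907) / [0.7907(1 − 0.93)] ≈ 3.5168
Total items = 3.5168 × 56 = 196.94, rounded up to 197.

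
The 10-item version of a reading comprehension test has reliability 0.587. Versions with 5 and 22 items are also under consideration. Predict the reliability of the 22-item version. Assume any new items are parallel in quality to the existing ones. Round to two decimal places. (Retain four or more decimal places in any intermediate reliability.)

0.76

The 5-item form is not needed; work directly from the 10-item form with n = 22/10 = 2.2000.
r_{22} = n·r / (1 + (n − 1)·r) = 1.2914 / 1.7044 ≈ 0.7577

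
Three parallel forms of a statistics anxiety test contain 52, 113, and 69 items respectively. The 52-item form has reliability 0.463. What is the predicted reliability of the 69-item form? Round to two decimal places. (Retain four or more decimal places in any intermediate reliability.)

Only the ratio of lengths matters: n = 69/52 = 1.3269
r_{69} = n·r / (1 + (n − 1)·r) = 0.6144 / 1.1514 ≈ 0.5336

0.53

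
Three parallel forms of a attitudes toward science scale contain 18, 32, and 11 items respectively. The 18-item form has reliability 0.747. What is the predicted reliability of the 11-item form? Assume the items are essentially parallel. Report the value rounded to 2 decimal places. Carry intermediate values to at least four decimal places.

Only the ratio of lengths matters: n = 11/18 = 0.6111
r_{11} = n·r / (1 + (n − 1)·r) = 0.4565 / 0.7095 ≈ 0.6434

0.64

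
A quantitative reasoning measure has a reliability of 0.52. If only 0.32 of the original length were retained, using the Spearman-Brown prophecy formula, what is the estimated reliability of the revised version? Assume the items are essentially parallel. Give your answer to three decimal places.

0.257

Apply the Spearman-Brown prophecy formula, r' = nr / [1 + (n − 1)r]:
r_new = 0.32·0.52 / [1 + (0.32 − 1)·0.52]
     = 0.1664 / 0.6464 = 0.2574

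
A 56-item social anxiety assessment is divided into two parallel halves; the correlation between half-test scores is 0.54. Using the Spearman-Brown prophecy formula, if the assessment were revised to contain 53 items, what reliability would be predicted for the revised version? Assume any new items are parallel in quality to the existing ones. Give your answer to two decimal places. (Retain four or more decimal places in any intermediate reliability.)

First correct the split-half correlation to full-test reliability: r_full = 2 × 0.54 / (1 + 0.54) ≈ 0.7013
Then adjust to 53 items: n = 53/56 = 0.9464
r_new = n·r_full / (1 + (n − 1)·r_full) = 0.6637 / 0.9624 ≈ 0.6896

0.69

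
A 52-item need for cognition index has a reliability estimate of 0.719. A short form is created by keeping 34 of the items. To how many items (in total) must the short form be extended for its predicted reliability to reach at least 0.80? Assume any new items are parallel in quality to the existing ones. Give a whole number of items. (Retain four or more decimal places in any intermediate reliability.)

First, r for the 34-item form: n = 34/52 = 0.6538, so r_34 = 0.6538·0.719/(1 + (0.6538 − 1)·0.719) = 0.6259
Then solve for n' with r_old = 0.6259, r_target = 0.80: n' = 0.80(1 − 0.6259)/[0.6259(1 − 0.80)] = 2.3908
Total items = 2.3908 × 34 = 81.29, rounded up to 82.

82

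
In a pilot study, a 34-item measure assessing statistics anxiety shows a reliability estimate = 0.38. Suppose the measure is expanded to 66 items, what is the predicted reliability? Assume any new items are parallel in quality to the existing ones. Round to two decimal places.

n = 66/34 = 1.9412
Spearman-Brown: r_new = n·r / (1 + (n − 1)·r)
r_new = 1.9412·0.38 / [1 + (1.9412 − 1)·0.38]
     = 0.7377 / 1.3577 = 0.5433

0.54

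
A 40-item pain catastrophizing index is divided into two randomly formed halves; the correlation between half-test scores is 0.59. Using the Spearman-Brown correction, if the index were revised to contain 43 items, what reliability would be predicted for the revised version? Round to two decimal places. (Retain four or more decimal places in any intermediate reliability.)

First correct the split-half correlation to full-test reliability: r_full = 2 × 0.59 / (1 + 0.59) ≈ 0.7421
Length factor from 40 to 43 items: n = 43/40 = 1.0750
r_new = n·r_full / (1 + (n − 1)·r_full) = 0.7978 / 1.0557 ≈ 0.7557

0.76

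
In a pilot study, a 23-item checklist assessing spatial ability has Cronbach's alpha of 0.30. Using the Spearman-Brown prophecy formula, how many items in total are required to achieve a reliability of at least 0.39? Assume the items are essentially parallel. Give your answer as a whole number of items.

Rearranging the Spearman-Brown formula for n,
n = r_target (1 − r_old) / [ r_old (1 − r_target) ]
n = 0.39(1 − 0.30) / [0.30(1 − 0.39)]
n = 0.2730 / 0.1830 ≈ 1.4918
So the test needs 1.4918 × 23 ≈ 34.31 items; rounding up, 35.

35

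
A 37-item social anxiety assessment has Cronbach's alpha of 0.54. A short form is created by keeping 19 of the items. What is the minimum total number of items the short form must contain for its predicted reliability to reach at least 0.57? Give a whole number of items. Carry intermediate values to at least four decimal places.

Short-form reliability: n = 19/37 = 0.5135; r_19 = n·r/(1+(n−1)r) ≈ 0.3761
Then solve for n' with r_old = 0.3761, r_target = 0.57: n' = 0.57(1 − 0.3761)/[0.3761(1 − 0.57)] = 2.1990
Items = 2.1990 × 19 ≈ 41.78 → 42

42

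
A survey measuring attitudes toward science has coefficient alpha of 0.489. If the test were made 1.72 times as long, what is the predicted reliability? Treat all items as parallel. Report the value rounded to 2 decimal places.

Apply the Spearman-Brown prophecy formula, r' = nr / [1 + (n − 1)r]:
r_new = 1.72·0.489 / [1 + (1.72 − 1)·0.489]
r_new = 0.8411 / 1.3521 ≈ 0.6221

0.62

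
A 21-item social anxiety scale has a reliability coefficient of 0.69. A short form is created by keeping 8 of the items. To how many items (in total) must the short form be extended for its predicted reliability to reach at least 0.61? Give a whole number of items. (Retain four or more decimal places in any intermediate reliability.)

Short-form reliability: n = 8/21 = 0.3810; r_8 = n·r/(1+(n−1)r) ≈ 0.4589
Then solve for n' with r_old = 0.4589, r_target = 0.61: n' = 0.61(1 − 0.4589)/[0.4589(1 − 0.61)] = 1.8443
Total items = 1.8443 × 8 = 14.75, rounded up to 15.

15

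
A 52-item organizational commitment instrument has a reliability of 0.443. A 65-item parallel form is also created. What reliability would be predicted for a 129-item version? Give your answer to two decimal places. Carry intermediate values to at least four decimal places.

0.66

The 65-item form is not needed; work directly from the 52-item form with n = 129/52 = 2.4808.
r_{129} = n·r / (1 + (n − 1)·r) = 1.0990 / 1.6560 ≈ 0.6636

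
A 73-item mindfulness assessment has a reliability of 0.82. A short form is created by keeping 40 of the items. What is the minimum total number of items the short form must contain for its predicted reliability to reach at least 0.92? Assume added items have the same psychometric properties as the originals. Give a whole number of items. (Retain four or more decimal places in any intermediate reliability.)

First, r for the 40-item form: n = 40/73 = 0.5479, so r_40 = 0.5479·0.82/(1 + (0.5479 − 1)·0.82) = 0.7140
Then solve for n' with r_old = 0.7140, r_target = 0.92: n' = 0.92(1 − 0.7140)/[0.7140(1 − 0.92)] = 4.6064
Items = 4.6064 × 40 ≈ 184.26 → 185

185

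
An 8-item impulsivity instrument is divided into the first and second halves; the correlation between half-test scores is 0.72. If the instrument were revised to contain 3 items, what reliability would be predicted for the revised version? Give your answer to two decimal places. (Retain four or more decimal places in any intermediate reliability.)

Spearman-Brown correction (n = 2): r_full = 2·0.72/(1 + 0.72) = 0.8372
Length factor from 8 to 3 items: n = 3/8 = 0.3750
r_new = n·r_full / (1 + (n − 1)·r_full) = 0.3140 / 0.4768 ≈ 0.6586

0.66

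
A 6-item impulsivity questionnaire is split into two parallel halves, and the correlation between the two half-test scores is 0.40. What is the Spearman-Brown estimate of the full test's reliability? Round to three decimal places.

r_full = 2r_hh / (1 + r_hh) = 2 × 0.40 / (1 + 0.40)
r_full = 0.8000 / 1.4000 ≈ 0.5714

0.571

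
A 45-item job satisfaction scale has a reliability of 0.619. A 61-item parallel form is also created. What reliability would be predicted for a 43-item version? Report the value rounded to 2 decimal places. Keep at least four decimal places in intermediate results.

Only the ratio of lengths matters: n = 43/45 = 0.9556
r_{43} = n·r / (1 + (n − 1)·r) = 0.5915 / 0.9725 ≈ 0.6082

0.61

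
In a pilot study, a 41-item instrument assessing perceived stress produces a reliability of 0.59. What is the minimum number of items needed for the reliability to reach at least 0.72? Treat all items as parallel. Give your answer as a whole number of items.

74

n = 0.72(1 − 0.59) / [0.59(1 − 0.72)]
  = 0.2952 / 0.1652 = 1.7869
So the test needs 1.7869 × 41 ≈ 73.26 items; rounding up, 74.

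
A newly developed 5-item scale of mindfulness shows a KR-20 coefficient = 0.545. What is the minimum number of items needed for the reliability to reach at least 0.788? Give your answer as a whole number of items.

16

Spearman-Brown solved for the length factor n:
n = r_target (1 − r_old) / [ r_old (1 − r_target) ]
n = 0.788(1 − 0.545) / [0.545(1 − 0.788)]
  = 0.358540 / 0.115540 = 3.1032
3.1032 × 5 = 15.52 → 16 items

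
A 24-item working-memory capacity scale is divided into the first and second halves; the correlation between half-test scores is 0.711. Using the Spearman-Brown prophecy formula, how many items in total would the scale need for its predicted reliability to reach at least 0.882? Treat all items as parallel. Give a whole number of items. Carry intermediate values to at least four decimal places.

37

r_full = 2(0.711)/(1 + 0.711) = 0.8311
Solve Spearman-Brown for n: n = 0.882(1 − 0.8311) / [0.8311(1 − 0.882)] = 1.5190
Items = 1.5190 × 24 ≈ 36.46 → 37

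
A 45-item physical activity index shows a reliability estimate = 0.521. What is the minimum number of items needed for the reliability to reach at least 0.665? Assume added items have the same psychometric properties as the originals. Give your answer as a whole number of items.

Rearranging the Spearman-Brown formula for n,
n = r_target (1 − r_old) / [ r_old (1 − r_target) ]
n = 0.665(1 − 0.521) / [0.521(1 − 0.665)]
n = 0.318535 / 0.174535 ≈ 1.8250
Items needed = n × 45 = 1.8250 × 45 ≈ 82.12 → round up to 83

83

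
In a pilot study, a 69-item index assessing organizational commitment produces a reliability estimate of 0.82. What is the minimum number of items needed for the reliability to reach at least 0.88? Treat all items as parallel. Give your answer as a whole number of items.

n = [0.88 × 0.18] / [0.82 × 0.12]
  = 0.1584 / 0.0984 = 1.6098
So the test needs 1.6098 × 69 ≈ 111.08 items; rounding up, 112.

112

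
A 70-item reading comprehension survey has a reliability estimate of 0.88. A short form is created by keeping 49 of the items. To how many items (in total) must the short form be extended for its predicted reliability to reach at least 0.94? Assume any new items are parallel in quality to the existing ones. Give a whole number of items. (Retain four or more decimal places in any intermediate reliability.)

150

First, r for the 49-item form: n = 49/70 = 0.7000, so r_49 = 0.7000·0.88/(1 + (0.7000 − 1)·0.88) = 0.8370
Then solve for n' with r_old = 0.8370, r_target = 0.94: n' = 0.94(1 − 0.8370)/[0.8370(1 − 0.94)] = 3.0510
Total items = 3.0510 × 49 = 149.50, rounded up to 150.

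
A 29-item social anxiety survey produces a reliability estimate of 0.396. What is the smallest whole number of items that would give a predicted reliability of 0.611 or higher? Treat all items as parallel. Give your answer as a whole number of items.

70

Invert Spearman-Brown to solve for n:
n = r_target (1 − r_old) / [ r_old (1 − r_target) ]
n = 0.611 × (1 − 0.396) / [ 0.396 × (1 − 0.611) ]
  = 0.369044 / 0.154044 = 2.3957
Items needed = n × 29 = 2.3957 × 29 ≈ 69.48 → round up to 70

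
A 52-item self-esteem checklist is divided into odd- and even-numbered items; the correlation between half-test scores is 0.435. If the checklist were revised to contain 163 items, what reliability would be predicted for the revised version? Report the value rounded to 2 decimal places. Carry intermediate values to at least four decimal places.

0.83

First correct the split-half correlation to full-test reliability: r_full = 2 × 0.435 / (1 + 0.435) ≈ 0.6063
Then adjust to 163 items: n = 163/52 = 3.1346
r_new = n·r_full / (1 + (n − 1)·r_full) = 1.9005 / 2.2942 ≈ 0.8284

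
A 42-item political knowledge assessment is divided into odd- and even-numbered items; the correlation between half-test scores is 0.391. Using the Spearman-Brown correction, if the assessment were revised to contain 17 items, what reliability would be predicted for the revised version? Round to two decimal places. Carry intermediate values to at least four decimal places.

0.34

First correct the split-half correlation to full-test reliability: r_full = 2 × 0.391 / (1 + 0.391) ≈ 0.5622
Length factor from 42 to 17 items: n = 17/42 = 0.4048
r_new = n·r_full / (1 + (n − 1)·r_full) = 0.2276 / 0.6654 ≈ 0.3420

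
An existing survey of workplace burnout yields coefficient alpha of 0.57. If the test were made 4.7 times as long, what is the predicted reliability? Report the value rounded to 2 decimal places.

0.86

r_new = (4.7 × 0.57) / (1 + (4.7 − 1) × 0.57)
     = 2.6790 / 3.1090 = 0.8617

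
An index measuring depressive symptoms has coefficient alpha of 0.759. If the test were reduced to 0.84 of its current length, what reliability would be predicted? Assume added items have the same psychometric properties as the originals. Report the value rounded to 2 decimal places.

Apply the Spearman-Brown prophecy formula, r' = nr / [1 + (n − 1)r]:
r_new = 0.84·0.759 / [1 + (0.84 − 1)·0.759]
r_new = 0.6376 / 0.8786 ≈ 0.7257

0.73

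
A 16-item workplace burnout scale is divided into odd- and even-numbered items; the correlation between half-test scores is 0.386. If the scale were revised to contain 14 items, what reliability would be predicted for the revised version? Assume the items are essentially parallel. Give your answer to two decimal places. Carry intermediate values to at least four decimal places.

0.52

Spearman-Brown correction (n = 2): r_full = 2·0.386/(1 + 0.386) = 0.5570
Then adjust to 14 items: n = 14/16 = 0.8750
r_new = n·r_full / (1 + (n − 1)·r_full) = 0.4874 / 0.9304 ≈ 0.5239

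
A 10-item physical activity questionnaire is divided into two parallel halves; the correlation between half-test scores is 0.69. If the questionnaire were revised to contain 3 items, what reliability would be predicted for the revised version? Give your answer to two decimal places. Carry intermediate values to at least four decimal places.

Full-test reliability from the split-half r: r_full = 2(0.69)/(1 + 0.69) = 0.8166
Length factor from 10 to 3 items: n = 3/10 = 0.3000
r_new = n·r_full / (1 + (n − 1)·r_full) = 0.2450 / 0.4284 ≈ 0.5719

0.57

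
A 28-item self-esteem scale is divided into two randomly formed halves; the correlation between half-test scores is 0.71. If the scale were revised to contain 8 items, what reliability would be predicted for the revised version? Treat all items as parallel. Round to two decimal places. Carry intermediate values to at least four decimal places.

0.58

Spearman-Brown correction (n = 2): r_full = 2·0.71/(1 + 0.71) = 0.8304
Length factor from 28 to 8 items: n = 8/28 = 0.2857
r_new = n·r_full / (1 + (n − 1)·r_full) = 0.2372 / 0.4068 ≈ 0.5831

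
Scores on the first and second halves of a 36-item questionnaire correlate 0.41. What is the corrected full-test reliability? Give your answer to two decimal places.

0.58

The full test is twice the length of either half (n = 2).
r_full = 2(0.41) / (1 + 0.41)
       = 0.8200 / 1.4100 = 0.5816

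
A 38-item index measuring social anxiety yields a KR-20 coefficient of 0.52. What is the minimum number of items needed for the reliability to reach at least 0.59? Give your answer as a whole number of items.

n = [0.59 × 0.48] / [0.52 × 0.41]
  = 0.2832 / 0.2132 = 1.3283
So the test needs 1.3283 × 38 ≈ 50.48 items; rounding up, 51.

51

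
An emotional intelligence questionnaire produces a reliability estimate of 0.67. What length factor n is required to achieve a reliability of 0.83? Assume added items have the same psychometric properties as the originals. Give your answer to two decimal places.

n = [0.83 × 0.33] / [0.67 × 0.17]
  = 0.2739 / 0.1139 = 2.4047

2.40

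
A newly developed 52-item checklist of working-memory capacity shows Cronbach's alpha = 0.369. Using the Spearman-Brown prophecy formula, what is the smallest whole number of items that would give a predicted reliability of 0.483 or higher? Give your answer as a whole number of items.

Invert Spearman-Brown to solve for n:
n = r_target (1 − r_old) / [ r_old (1 − r_target) ]
n = 0.483(1 − 0.369) / [0.369(1 − 0.483)]
  = 0.304773 / 0.190773 = 1.5976
1.5976 × 52 = 83.08 → 84 items

84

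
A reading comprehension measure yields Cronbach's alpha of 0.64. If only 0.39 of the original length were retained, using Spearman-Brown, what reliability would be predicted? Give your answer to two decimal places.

0.41

r_new = 0.39·0.64 / [1 + (0.39 − 1)·0.64]
r_new = 0.2496 / 0.6096 ≈ 0.4094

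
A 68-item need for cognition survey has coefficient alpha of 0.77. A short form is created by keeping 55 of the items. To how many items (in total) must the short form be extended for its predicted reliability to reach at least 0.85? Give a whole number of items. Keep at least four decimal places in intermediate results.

116

Short-form reliability: n = 55/68 = 0.8088; r_55 = n·r/(1+(n−1)r) ≈ 0.7303
Length factor from the short form to reach 0.85: n' = 0.85(1 − 0.7303) / [0.7303(1 − 0.85)] ≈ 2.0927
Total items = 2.0927 × 55 = 115.10, rounded up to 116.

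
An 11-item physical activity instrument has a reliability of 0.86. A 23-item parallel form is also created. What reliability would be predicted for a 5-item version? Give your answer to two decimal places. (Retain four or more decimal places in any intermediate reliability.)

0.74

The 23-item form is not needed; work directly from the 11-item form with n = 5/11 = 0.4545.
r_{5} = n·r / (1 + (n − 1)·r) = 0.3909 / 0.5309 ≈ 0.7363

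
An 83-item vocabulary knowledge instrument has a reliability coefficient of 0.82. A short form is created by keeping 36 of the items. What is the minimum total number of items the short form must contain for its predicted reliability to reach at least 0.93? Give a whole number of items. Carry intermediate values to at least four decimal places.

Short-form reliability: n = 36/83 = 0.4337; r_36 = n·r/(1+(n−1)r) ≈ 0.6639
Then solve for n' with r_old = 0.6639, r_target = 0.93: n' = 0.93(1 − 0.6639)/[0.6639(1 − 0.93)] = 6.7259
Total items = 6.7259 × 36 = 242.13, rounded up to 243.

243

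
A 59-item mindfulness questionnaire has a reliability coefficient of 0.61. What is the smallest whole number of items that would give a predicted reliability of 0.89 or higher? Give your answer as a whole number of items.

306

n = 0.89(1 − 0.61) / [0.61(1 − 0.89)]
  = 0.3471 / 0.0671 = 5.1729
5.1729 × 59 = 305.20 → 306 items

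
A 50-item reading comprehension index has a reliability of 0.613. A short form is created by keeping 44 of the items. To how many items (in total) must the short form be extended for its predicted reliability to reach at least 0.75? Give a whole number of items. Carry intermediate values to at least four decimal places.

First, r for the 44-item form: n = 44/50 = 0.8800, so r_44 = 0.8800·0.613/(1 + (0.8800 − 1)·0.613) = 0.5823
Length factor from the short form to reach 0.75: n' = 0.75(1 − 0.5823) / [0.5823(1 − 0.75)] ≈ 2.1520
Items = 2.1520 × 44 ≈ 94.69 → 95

95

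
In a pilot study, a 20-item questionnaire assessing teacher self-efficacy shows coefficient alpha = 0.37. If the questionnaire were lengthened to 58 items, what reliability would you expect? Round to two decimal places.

Length ratio n = 58/20 = 2.9
By Spearman-Brown, r_new = n r / (1 + (n − 1) r).
r_new = (2.9 × 0.37) / (1 + (2.9 − 1) × 0.37)
     = 1.0730 / 1.7030 = 0.6301

0.63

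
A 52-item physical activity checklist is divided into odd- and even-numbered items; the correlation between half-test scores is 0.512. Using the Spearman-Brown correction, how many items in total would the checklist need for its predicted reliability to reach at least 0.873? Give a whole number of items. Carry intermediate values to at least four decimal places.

r_full = 2(0.512)/(1 + 0.512) = 0.6772
Solve Spearman-Brown for n: n = 0.873(1 − 0.6772) / [0.6772(1 − 0.873)] = 3.2766
Required items = 3.2766 × 52 = 170.38, so 171 items.

171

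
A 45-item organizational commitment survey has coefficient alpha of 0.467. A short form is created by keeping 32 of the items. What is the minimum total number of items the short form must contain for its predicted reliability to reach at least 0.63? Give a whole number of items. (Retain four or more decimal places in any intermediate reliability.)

Short-form reliability: n = 32/45 = 0.7111; r_32 = n·r/(1+(n−1)r) ≈ 0.3839
Then solve for n' with r_old = 0.3839, r_target = 0.63: n' = 0.63(1 − 0.3839)/[0.3839(1 − 0.63)] = 2.7326
Total items = 2.7326 × 32 = 87.44, rounded up to 88.

88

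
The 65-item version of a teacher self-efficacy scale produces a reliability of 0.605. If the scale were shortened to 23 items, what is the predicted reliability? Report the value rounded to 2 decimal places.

0.35

Length ratio n = 23/65 = 0.3538
r_new = (0.3538 × 0.605) / (1 + (0.3538 − 1) × 0.605)
r_new = 0.2140 / 0.6090 ≈ 0.3514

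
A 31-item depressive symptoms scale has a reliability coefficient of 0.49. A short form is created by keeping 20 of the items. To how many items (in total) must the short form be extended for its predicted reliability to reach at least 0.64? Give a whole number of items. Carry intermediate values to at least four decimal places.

Short-form reliability: n = 20/31 = 0.6452; r_20 = n·r/(1+(n−1)r) ≈ 0.3827
Length factor from the short form to reach 0.64: n' = 0.64(1 − 0.3827) / [0.3827(1 − 0.64)] ≈ 2.8676
Items = 2.8676 × 20 ≈ 57.35 → 58

58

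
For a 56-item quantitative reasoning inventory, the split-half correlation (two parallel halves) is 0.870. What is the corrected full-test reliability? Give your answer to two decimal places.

r_full = 2r_hh / (1 + r_hh) = 2 × 0.870 / (1 + 0.870)
r_full = 1.7400 / 1.8700 ≈ 0.9305

0.93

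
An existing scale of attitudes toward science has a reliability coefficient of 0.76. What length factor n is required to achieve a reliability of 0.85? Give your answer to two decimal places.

n = 0.85 × (1 − 0.76) / [ 0.76 × (1 − 0.85) ]
n = 0.2040 / 0.1140 ≈ 1.7895

1.79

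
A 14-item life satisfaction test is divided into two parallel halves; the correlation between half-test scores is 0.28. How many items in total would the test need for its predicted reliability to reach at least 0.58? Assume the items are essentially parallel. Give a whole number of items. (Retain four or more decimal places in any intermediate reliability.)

Corrected full-test reliability: r_full = 2 × 0.28 / (1 + 0.28) ≈ 0.4375
Solve Spearman-Brown for n: n = 0.58(1 − 0.4375) / [0.4375(1 − 0.58)] = 1.7755
Items = 1.7755 × 14 ≈ 24.86 → 25

25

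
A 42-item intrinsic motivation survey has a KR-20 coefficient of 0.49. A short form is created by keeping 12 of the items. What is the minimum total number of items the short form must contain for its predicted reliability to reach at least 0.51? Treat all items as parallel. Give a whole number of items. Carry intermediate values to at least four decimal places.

46

First, r for the 12-item form: n = 12/42 = 0.2857, so r_12 = 0.2857·0.49/(1 + (0.2857 − 1)·0.49) = 0.2154
Length factor from the short form to reach 0.51: n' = 0.51(1 − 0.2154) / [0.2154(1 − 0.51)] ≈ 3.7912
Total items = 3.7912 × 12 = 45.49, rounded up to 46.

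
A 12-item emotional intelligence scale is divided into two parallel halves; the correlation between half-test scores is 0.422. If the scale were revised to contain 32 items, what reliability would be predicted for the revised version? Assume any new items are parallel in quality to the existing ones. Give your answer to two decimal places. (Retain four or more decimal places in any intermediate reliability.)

0.80

Spearman-Brown correction (n = 2): r_full = 2·0.422/(1 + 0.422) = 0.5935
Then adjust to 32 items: n = 32/12 = 2.6667
r_new = n·r_full / (1 + (n − 1)·r_full) = 1.5827 / 1.9892 ≈ 0.7956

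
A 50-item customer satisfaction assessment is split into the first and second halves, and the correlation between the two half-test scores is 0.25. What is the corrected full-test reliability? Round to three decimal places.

r_full = 2r_hh / (1 + r_hh) = 2 × 0.25 / (1 + 0.25)
r_full = 0.5000 / 1.2500 ≈ 0.4000

0.400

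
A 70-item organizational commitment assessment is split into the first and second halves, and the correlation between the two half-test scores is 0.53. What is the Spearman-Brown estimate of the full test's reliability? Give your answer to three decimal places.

0.693

r_full = 2(0.53) / (1 + 0.53)
r_full = 1.0600 / 1.5300 ≈ 0.6928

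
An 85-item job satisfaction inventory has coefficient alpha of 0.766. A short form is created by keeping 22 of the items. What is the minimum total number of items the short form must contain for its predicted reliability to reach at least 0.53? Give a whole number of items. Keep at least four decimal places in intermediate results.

First, r for the 22-item form: n = 22/85 = 0.2588, so r_22 = 0.2588·0.766/(1 + (0.2588 − 1)·0.766) = 0.4586
Then solve for n' with r_old = 0.4586, r_target = 0.53: n' = 0.53(1 − 0.4586)/[0.4586(1 − 0.53)] = 1.3313
Total items = 1.3313 × 22 = 29.29, rounded up to 30.

30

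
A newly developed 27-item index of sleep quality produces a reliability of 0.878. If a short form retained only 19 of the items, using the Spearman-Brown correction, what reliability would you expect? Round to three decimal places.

The new length is 19/27 = 0.7037 times the old.
Apply the Spearman-Brown prophecy formula, r' = nr / [1 + (n − 1)r]:
r_new = (0.7037 × 0.878) / (1 + (0.7037 − 1) × 0.878)
     = 0.6178 / 0.7398 = 0.8351

0.835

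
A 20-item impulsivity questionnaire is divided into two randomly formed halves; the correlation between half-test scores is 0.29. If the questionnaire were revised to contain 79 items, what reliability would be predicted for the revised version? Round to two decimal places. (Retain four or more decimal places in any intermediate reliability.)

0.76

Spearman-Brown correction (n = 2): r_full = 2·0.29/(1 + 0.29) = 0.4496
Length factor from 20 to 79 items: n = 79/20 = 3.9500
r_new = n·r_full / (1 + (n − 1)·r_full) = 1.7759 / 2.3263 ≈ 0.7634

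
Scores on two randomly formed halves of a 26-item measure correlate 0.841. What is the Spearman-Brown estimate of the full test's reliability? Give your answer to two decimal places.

Each half is half the length of the full test, so the full test is n = 2 times a half.
r_full = 2(0.841) / (1 + 0.841)
       = 1.6820 / 1.8410 = 0.9136

0.91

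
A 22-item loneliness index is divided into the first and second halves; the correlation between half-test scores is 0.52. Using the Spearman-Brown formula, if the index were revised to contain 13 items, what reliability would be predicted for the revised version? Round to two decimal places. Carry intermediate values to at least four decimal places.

0.56

Full-test reliability from the split-half r: r_full = 2(0.52)/(1 + 0.52) = 0.6842
Length factor from 22 to 13 items: n = 13/22 = 0.5909
r_new = n·r_full / (1 + (n − 1)·r_full) = 0.4043 / 0.7201 ≈ 0.5614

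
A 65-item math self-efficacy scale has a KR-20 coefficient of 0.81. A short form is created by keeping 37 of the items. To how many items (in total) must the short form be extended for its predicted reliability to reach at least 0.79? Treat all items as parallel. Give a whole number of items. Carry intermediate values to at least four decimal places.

58

First, r for the 37-item form: n = 37/65 = 0.5692, so r_37 = 0.5692·0.81/(1 + (0.5692 − 1)·0.81) = 0.7082
Then solve for n' with r_old = 0.7082, r_target = 0.79: n' = 0.79(1 − 0.7082)/[0.7082(1 − 0.79)] = 1.5500
Total items = 1.5500 × 37 = 57.35, rounded up to 58.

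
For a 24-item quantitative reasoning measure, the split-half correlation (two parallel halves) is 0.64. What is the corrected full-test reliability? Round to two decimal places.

The full test is twice the length of either half (n = 2).
r_full = 2(0.64) / (1 + 0.64)
r_full = 1.2800 / 1.6400 ≈ 0.7805

0.78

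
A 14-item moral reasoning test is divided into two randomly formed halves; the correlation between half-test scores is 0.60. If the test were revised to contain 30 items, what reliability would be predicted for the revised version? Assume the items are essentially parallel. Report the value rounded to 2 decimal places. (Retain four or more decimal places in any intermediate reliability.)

0.87

Spearman-Brown correction (n = 2): r_full = 2·0.60/(1 + 0.60) = 0.7500
Then adjust to 30 items: n = 30/14 = 2.1429
r_new = n·r_full / (1 + (n − 1)·r_full) = 1.6072 / 1.8572 ≈ 0.8654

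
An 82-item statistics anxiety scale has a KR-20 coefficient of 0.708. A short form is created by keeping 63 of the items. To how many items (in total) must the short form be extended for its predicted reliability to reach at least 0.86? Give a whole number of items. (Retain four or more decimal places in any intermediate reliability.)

208

Short-form reliability: n = 63/82 = 0.7683; r_63 = n·r/(1+(n−1)r) ≈ 0.6507
Then solve for n' with r_old = 0.6507, r_target = 0.86: n' = 0.86(1 − 0.6507)/[0.6507(1 − 0.86)] = 3.2975
Items = 3.2975 × 63 ≈ 207.74 → 208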